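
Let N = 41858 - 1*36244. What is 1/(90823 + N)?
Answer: 1/96437 ≈ 1.0369e-5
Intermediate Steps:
N = 5614 (N = 41858 - 36244 = 5614)
1/(90823 + N) = 1/(90823 + 5614) = 1/96437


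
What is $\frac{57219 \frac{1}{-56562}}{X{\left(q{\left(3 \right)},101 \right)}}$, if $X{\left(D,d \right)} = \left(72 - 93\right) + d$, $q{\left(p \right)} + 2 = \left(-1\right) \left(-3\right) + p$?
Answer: $- \frac{19073}{1508320} \approx -0.012645$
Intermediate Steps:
$q{\left(p \right)} = 1 + p$ ($q{\left(p \right)} = -2 + \left(\left(-1\right) \left(-3\right) + p\right) = -2 + \left(3 + p\right) = 1 + p$)
$X{\left(D,d \right)} = -21 + d$
$\frac{57219 \frac{1}{-56562}}{X{\left(q{\left(3 \right)},101 \right)}} = \frac{57219 \frac{1}{-56562}}{-21 + 101} = \frac{57219 \left(- \frac{1}{56562}\right)}{80} = \left(- \frac{19073}{18854}\right) \frac{1}{80} = - \frac{19073}{1508320}$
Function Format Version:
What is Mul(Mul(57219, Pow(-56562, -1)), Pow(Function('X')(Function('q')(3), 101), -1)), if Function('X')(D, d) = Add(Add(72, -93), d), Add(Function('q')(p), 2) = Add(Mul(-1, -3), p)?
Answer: Rational(-19073, 1508320) ≈ -0.012645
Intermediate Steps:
Function('q')(p) = Add(1, p) (Function('q')(p) = Add(-2, Add(Mul(-1, -3), p)) = Add(-2, Add(3, p)) = Add(1, p))
Function('X')(D, d) = Add(-21, d)
Mul(Mul(57219, Pow(-56562, -1)), Pow(Function('X')(Function('q')(3), 101), -1)) = Mul(Mul(57219, Pow(-56562, -1)), Pow(Add(-21, 101), -1)) = Mul(Mul(57219, Rational(-1, 56562)), Pow(80, -1)) = Mul(Rational(-19073, 18854), Rational(1, 80)) = Rational(-19073, 1508320)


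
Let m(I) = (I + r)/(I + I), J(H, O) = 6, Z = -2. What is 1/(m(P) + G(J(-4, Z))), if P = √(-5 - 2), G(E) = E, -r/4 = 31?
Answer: -14*I/(-91*I + 124*√7) ≈ 0.010991 - 0.039625*I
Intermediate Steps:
r = -124 (r = -4*31 = -124)
P = I*√7 (P = √(-7) = I*√7 ≈ 2.6458*I)
m(I) = (-124 + I)/(2*I) (m(I) = (I - 124)/(I + I) = (-124 + I)/((2*I)) = (-124 + I)*(1/(2*I)) = (-124 + I)/(2*I))
1/(m(P) + G(J(-4, Z))) = 1/((-124 + I*√7)/(2*((I*√7))) + 6) = 1/((-I*√7/7)*(-124 + I*√7)/2 + 6) = 1/(-I*√7*(-124 + I*√7)/14 + 6) = 1/(6 - I*√7*(-124 + I*√7)/14)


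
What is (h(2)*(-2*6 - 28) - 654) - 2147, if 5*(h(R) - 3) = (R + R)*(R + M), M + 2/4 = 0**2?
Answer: -2969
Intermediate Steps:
M = -1/2 (M = -1/2 + 0**2 = -1/2 + 0 = -1/2 ≈ -0.50000)
h(R) = 3 + 2*R*(-1/2 + R)/5 (h(R) = 3 + ((R + R)*(R - 1/2))/5 = 3 + ((2*R)*(-1/2 + R))/5 = 3 + (2*R*(-1/2 + R))/5 = 3 + 2*R*(-1/2 + R)/5)
(h(2)*(-2*6 - 28) - 654) - 2147 = ((3 - 1/5*2 + (2/5)*2**2)*(-2*6 - 28) - 654) - 2147 = ((3 - 2/5 + (2/5)*4)*(-12 - 28) - 654) - 2147 = ((3 - 2/5 + 8/5)*(-40) - 654) - 2147 = ((21/5)*(-40) - 654) - 2147 = (-168 - 654) - 2147 = -822 - 2147 = -2969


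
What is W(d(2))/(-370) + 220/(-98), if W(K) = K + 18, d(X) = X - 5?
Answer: -8287/3626 ≈ -2.2854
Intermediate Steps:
d(X) = -5 + X
W(K) = 18 + K
W(d(2))/(-370) + 220/(-98) = (18 + (-5 + 2))/(-370) + 220/(-98) = (18 - 3)*(-1/370) + 220*(-1/98) = 15*(-1/370) - 110/49 = -3/74 - 110/49 = -8287/3626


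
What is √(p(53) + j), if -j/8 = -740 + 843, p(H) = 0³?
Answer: 2*I*√206 ≈ 28.705*I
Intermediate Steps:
p(H) = 0
j = -824 (j = -8*(-740 + 843) = -8*103 = -824)
√(p(53) + j) = √(0 - 824) = √(-824) = 2*I*√206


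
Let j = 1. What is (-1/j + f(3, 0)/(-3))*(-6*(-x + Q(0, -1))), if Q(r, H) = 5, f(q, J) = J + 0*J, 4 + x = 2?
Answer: 42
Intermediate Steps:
x = -2 (x = -4 + 2 = -2)
f(q, J) = J (f(q, J) = J + 0 = J)
(-1/j + f(3, 0)/(-3))*(-6*(-x + Q(0, -1))) = (-1/1 + 0/(-3))*(-6*(-1*(-2) + 5)) = (-1*1 + 0*(-⅓))*(-6*(2 + 5)) = (-1 + 0)*(-6*7) = -1*(-42) = 42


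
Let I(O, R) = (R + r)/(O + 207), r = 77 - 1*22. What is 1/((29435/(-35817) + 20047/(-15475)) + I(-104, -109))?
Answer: -57089611725/150804068522 ≈ -0.37857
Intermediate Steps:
r = 55 (r = 77 - 22 = 55)
I(O, R) = (55 + R)/(207 + O) (I(O, R) = (R + 55)/(O + 207) = (55 + R)/(207 + O))
1/((29435/(-35817) + 20047/(-15475)) + I(-104, -109)) = 1/((29435/(-35817) + 20047/(-15475)) + (55 - 109)/(207 - 104)) = 1/((29435*(-1/35817) + 20047*(-1/15475)) - 54/103) = 1/((-29435/35817 - 20047/15475) + (1/103)*(-54)) = 1/(-1173530024/554268075 - 54/103) = 1/(-150804068522/57089611725) = -57089611725/150804068522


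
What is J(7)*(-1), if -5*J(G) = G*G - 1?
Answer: 48/5 ≈ 9.6000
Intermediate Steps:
J(G) = ⅕ - G²/5 (J(G) = -(G*G - 1)/5 = -(G² - 1)/5 = -(-1 + G²)/5 = ⅕ - G²/5)
J(7)*(-1) = (⅕ - ⅕*7²)*(-1) = (⅕ - ⅕*49)*(-1) = (⅕ - 49/5)*(-1) = -48/5*(-1) = 48/5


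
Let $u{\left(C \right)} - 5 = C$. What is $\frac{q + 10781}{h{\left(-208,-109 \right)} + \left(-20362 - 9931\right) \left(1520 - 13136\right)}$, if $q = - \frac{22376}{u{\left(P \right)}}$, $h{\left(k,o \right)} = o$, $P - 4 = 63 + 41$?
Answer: $\frac{1195877}{39762821827} \approx 3.0075 \cdot 10^{-5}$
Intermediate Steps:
$P = 108$ ($P = 4 + \left(63 + 41\right) = 4 + 104 = 108$)
$u{\left(C \right)} = 5 + C$
$q = - \frac{22376}{113}$ ($q = - \frac{22376}{5 + 108} = - \frac{22376}{113} \approx -198.02$)
$\frac{q + 10781}{h{\left(-208,-109 \right)} + \left(-20362 - 9931\right) \left(1520 - 13136\right)} = \frac{- \frac{22376}{113} + 10781}{-109 + \left(-20362 - 9931\right) \left(1520 - 13136\right)} = \frac{1195877}{113 \left(-109 - -351883488\right)} = \frac{1195877}{113 \left(-109 + 351883488\right)} = \frac{1195877}{113 \cdot 351883379} = \frac{1195877}{113} \cdot \frac{1}{351883379} = \frac{1195877}{39762821827}$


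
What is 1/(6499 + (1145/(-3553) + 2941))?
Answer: 3553/33539175 ≈ 0.00010594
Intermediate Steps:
1/(6499 + (1145/(-3553) + 2941)) = 1/(6499 + (1145*(-1/3553) + 2941)) = 1/(6499 + (-1145/3553 + 2941)) = 1/(6499 + 10448228/3553) = 1/(33539175/3553) = 3553/33539175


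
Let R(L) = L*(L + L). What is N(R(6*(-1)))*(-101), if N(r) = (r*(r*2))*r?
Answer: -75396096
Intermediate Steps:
R(L) = 2*L² (R(L) = L*(2*L) = 2*L²)
N(r) = 2*r³ (N(r) = (r*(2*r))*r = (2*r²)*r = 2*r³)
N(R(6*(-1)))*(-101) = (2*(2*(6*(-1))²)³)*(-101) = (2*(2*(-6)²)³)*(-101) = (2*(2*36)³)*(-101) = (2*72³)*(-101) = (2*373248)*(-101) = 746496*(-101) = -75396096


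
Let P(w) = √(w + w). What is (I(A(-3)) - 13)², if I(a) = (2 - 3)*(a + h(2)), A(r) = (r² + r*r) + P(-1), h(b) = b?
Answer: (33 + I*√2)² ≈ 1087.0 + 93.338*I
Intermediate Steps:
P(w) = √2*√w (P(w) = √(2*w) = √2*√w)
A(r) = 2*r² + I*√2 (A(r) = (r² + r*r) + √2*√(-1) = (r² + r²) + √2*I = 2*r² + I*√2)
I(a) = -2 - a (I(a) = (2 - 3)*(a + 2) = -(2 + a) = -2 - a)
(I(A(-3)) - 13)² = ((-2 - (2*(-3)² + I*√2)) - 13)² = ((-2 - (2*9 + I*√2)) - 13)² = ((-2 - (18 + I*√2)) - 13)² = ((-2 + (-18 - I*√2)) - 13)² = ((-20 - I*√2) - 13)² = (-33 - I*√2)²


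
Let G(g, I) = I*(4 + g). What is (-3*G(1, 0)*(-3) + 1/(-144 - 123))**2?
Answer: 1/71289 ≈ 1.4027e-5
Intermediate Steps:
(-3*G(1, 0)*(-3) + 1/(-144 - 123))**2 = (-0*(4 + 1)*(-3) + 1/(-144 - 123))**2 = (-0*5*(-3) + 1/(-267))**2 = (-3*0*(-3) - 1/267)**2 = (0*(-3) - 1/267)**2 = (0 - 1/267)**2 = (-1/267)**2 = 1/71289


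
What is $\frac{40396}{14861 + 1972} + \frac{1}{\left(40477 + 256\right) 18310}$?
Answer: $\frac{30128194423913}{12554408764590} \approx 2.3998$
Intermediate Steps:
$\frac{40396}{14861 + 1972} + \frac{1}{\left(40477 + 256\right) 18310} = \frac{40396}{16833} + \frac{1}{40733} \cdot \frac{1}{18310} = 40396 \cdot \frac{1}{16833} + \frac{1}{40733} \cdot \frac{1}{18310} = \frac{40396}{16833} + \frac{1}{745821230} = \frac{30128194423913}{12554408764590}$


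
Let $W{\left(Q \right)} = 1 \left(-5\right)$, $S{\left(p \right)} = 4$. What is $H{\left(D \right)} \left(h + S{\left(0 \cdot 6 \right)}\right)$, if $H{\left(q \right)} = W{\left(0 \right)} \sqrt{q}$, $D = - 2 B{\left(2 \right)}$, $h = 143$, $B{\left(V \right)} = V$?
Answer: $- 1470 i \approx - 1470.0 i$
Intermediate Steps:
$W{\left(Q \right)} = -5$
$D = -4$ ($D = \left(-2\right) 2 = -4$)
$H{\left(q \right)} = - 5 \sqrt{q}$
$H{\left(D \right)} \left(h + S{\left(0 \cdot 6 \right)}\right) = - 5 \sqrt{-4} \left(143 + 4\right) = - 5 \cdot 2 i 147 = - 10 i 147 = - 1470 i$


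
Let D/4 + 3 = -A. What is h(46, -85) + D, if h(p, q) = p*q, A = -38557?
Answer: 150306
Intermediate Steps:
D = 154216 (D = -12 + 4*(-1*(-38557)) = -12 + 4*38557 = -12 + 154228 = 154216)
h(46, -85) + D = 46*(-85) + 154216 = -3910 + 154216 = 150306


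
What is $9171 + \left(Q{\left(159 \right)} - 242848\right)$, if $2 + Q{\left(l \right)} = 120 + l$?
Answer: $-233400$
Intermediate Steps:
$Q{\left(l \right)} = 118 + l$ ($Q{\left(l \right)} = -2 + \left(120 + l\right) = 118 + l$)
$9171 + \left(Q{\left(159 \right)} - 242848\right) = 9171 + \left(\left(118 + 159\right) - 242848\right) = 9171 + \left(277 - 242848\right) = 9171 - 242571 = -233400$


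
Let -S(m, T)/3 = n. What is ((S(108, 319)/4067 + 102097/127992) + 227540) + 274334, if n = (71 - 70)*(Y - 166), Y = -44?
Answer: 37321103759285/74363352 ≈ 5.0188e+5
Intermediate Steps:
n = -210 (n = (71 - 70)*(-44 - 166) = 1*(-210) = -210)
S(m, T) = 630 (S(m, T) = -3*(-210) = 630)
((S(108, 319)/4067 + 102097/127992) + 227540) + 274334 = ((630/4067 + 102097/127992) + 227540) + 274334 = ((630*(1/4067) + 102097*(1/127992)) + 227540) + 274334 = ((90/581 + 102097/127992) + 227540) + 274334 = (70837637/74363352 + 227540) + 274334 = 16920707951717/74363352 + 274334 = 37321103759285/74363352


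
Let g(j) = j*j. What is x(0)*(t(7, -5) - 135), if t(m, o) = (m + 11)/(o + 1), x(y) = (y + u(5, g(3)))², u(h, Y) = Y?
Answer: -22599/2 ≈ -11300.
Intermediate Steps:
g(j) = j²
x(y) = (9 + y)² (x(y) = (y + 3²)² = (y + 9)² = (9 + y)²)
t(m, o) = (11 + m)/(1 + o)
x(0)*(t(7, -5) - 135) = (9 + 0)²*((11 + 7)/(1 - 5) - 135) = 9²*(18/(-4) - 135) = 81*(-¼*18 - 135) = 81*(-9/2 - 135) = 81*(-279/2) = -22599/2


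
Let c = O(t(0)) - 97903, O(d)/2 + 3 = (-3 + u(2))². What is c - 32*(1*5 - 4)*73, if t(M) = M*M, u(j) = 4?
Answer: -100243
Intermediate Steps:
t(M) = M²
O(d) = -4 (O(d) = -6 + 2*(-3 + 4)² = -6 + 2*1² = -6 + 2*1 = -6 + 2 = -4)
c = -97907 (c = -4 - 97903 = -97907)
c - 32*(1*5 - 4)*73 = -97907 - 32*(1*5 - 4)*73 = -97907 - 32*(5 - 4)*73 = -97907 - 32*1*73 = -97907 - 32*73 = -97907 - 2336 = -100243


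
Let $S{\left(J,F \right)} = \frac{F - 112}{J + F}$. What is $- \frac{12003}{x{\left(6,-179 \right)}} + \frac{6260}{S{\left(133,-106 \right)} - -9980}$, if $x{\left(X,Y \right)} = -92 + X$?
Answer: $\frac{1623123723}{11577406} \approx 140.2$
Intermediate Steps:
$S{\left(J,F \right)} = \frac{-112 + F}{F + J}$
$- \frac{12003}{x{\left(6,-179 \right)}} + \frac{6260}{S{\left(133,-106 \right)} - -9980} = - \frac{12003}{-92 + 6} + \frac{6260}{\frac{-112 - 106}{-106 + 133} - -9980} = - \frac{12003}{-86} + \frac{6260}{\frac{1}{27} \left(-218\right) + 9980} = \left(-12003\right) \left(- \frac{1}{86}\right) + \frac{6260}{\frac{1}{27} \left(-218\right) + 9980} = \frac{12003}{86} + \frac{6260}{- \frac{218}{27} + 9980} = \frac{12003}{86} + \frac{6260}{\frac{269242}{27}} = \frac{12003}{86} + 6260 \cdot \frac{27}{269242} = \frac{12003}{86} + \frac{84510}{134621} = \frac{1623123723}{11577406}$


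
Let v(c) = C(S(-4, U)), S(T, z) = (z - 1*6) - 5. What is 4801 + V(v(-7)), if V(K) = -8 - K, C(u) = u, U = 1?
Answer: 4803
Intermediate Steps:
S(T, z) = -11 + z (S(T, z) = (z - 6) - 5 = (-6 + z) - 5 = -11 + z)
v(c) = -10 (v(c) = -11 + 1 = -10)
4801 + V(v(-7)) = 4801 + (-8 - 1*(-10)) = 4801 + (-8 + 10) = 4801 + 2 = 4803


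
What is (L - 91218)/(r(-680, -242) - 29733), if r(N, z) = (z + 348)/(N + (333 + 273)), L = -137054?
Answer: 4223032/550087 ≈ 7.6770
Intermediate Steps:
r(N, z) = (348 + z)/(606 + N) (r(N, z) = (348 + z)/(N + 606) = (348 + z)/(606 + N))
(L - 91218)/(r(-680, -242) - 29733) = (-137054 - 91218)/((348 - 242)/(606 - 680) - 29733) = -228272/(106/(-74) - 29733) = -228272/(-1/74*106 - 29733) = -228272/(-53/37 - 29733) = -228272/(-1100174/37) = -228272*(-37/1100174) = 4223032/550087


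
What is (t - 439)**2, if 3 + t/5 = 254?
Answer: 665856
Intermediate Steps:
t = 1255 (t = -15 + 5*254 = -15 + 1270 = 1255)
(t - 439)**2 = (1255 - 439)**2 = 816**2 = 665856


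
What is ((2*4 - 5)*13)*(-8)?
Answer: -312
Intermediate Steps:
((2*4 - 5)*13)*(-8) = ((8 - 5)*13)*(-8) = (3*13)*(-8) = 39*(-8) = -312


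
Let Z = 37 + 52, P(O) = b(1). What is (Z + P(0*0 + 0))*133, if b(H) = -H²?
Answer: 11704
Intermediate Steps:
P(O) = -1 (P(O) = -1*1² = -1*1 = -1)
Z = 89
(Z + P(0*0 + 0))*133 = (89 - 1)*133 = 88*133 = 11704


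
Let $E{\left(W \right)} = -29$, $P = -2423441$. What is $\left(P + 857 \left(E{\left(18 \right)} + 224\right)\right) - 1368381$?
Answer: $-3624707$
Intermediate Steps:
$\left(P + 857 \left(E{\left(18 \right)} + 224\right)\right) - 1368381 = \left(-2423441 + 857 \left(-29 + 224\right)\right) - 1368381 = \left(-2423441 + 857 \cdot 195\right) - 1368381 = \left(-2423441 + 167115\right) - 1368381 = -2256326 - 1368381 = -3624707$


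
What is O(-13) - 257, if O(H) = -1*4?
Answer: -261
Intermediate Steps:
O(H) = -4
O(-13) - 257 = -4 - 257 = -261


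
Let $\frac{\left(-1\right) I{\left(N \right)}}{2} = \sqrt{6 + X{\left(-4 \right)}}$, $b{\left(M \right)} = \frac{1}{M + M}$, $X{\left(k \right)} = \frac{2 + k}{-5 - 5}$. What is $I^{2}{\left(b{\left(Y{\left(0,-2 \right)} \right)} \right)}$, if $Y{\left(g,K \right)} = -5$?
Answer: $\frac{124}{5} \approx 24.8$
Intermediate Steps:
$X{\left(k \right)} = - \frac{1}{5} - \frac{k}{10}$ ($X{\left(k \right)} = \frac{2 + k}{-10} = \left(2 + k\right) \left(- \frac{1}{10}\right) = - \frac{1}{5} - \frac{k}{10}$)
$b{\left(M \right)} = \frac{1}{2 M}$
$I{\left(N \right)} = - \frac{2 \sqrt{155}}{5}$ ($I{\left(N \right)} = - 2 \sqrt{6 - - \frac{1}{5}} = - 2 \sqrt{6 + \left(- \frac{1}{5} + \frac{2}{5}\right)} = - 2 \sqrt{6 + \frac{1}{5}} = - 2 \sqrt{\frac{31}{5}} = - 2 \frac{\sqrt{155}}{5} = - \frac{2 \sqrt{155}}{5}$)
$I^{2}{\left(b{\left(Y{\left(0,-2 \right)} \right)} \right)} = \left(- \frac{2 \sqrt{155}}{5}\right)^{2} = \frac{124}{5}$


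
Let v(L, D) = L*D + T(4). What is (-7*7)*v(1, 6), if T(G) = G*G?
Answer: -1078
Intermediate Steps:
T(G) = G²
v(L, D) = 16 + D*L (v(L, D) = L*D + 4² = D*L + 16 = 16 + D*L)
(-7*7)*v(1, 6) = (-7*7)*(16 + 6*1) = -49*(16 + 6) = -49*22 = -1078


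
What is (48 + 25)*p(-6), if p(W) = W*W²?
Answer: -15768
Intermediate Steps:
p(W) = W³
(48 + 25)*p(-6) = (48 + 25)*(-6)³ = 73*(-216) = -15768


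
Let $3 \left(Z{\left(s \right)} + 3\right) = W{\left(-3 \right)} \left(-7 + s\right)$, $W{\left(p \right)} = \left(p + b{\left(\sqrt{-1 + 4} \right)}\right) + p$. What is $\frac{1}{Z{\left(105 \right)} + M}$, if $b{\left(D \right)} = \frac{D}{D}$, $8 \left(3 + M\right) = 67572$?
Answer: $\frac{6}{49663} \approx 0.00012081$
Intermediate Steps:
$M = \frac{16887}{2}$ ($M = -3 + \frac{1}{8} \cdot 67572 = -3 + \frac{16893}{2} = \frac{16887}{2} \approx 8443.5$)
$b{\left(D \right)} = 1$
$W{\left(p \right)} = 1 + 2 p$ ($W{\left(p \right)} = \left(p + 1\right) + p = \left(1 + p\right) + p = 1 + 2 p$)
$Z{\left(s \right)} = \frac{26}{3} - \frac{5 s}{3}$ ($Z{\left(s \right)} = -3 + \frac{\left(1 + 2 \left(-3\right)\right) \left(-7 + s\right)}{3} = -3 + \frac{\left(1 - 6\right) \left(-7 + s\right)}{3} = -3 + \frac{\left(-5\right) \left(-7 + s\right)}{3} = -3 + \frac{35 - 5 s}{3} = -3 - \left(- \frac{35}{3} + \frac{5 s}{3}\right) = \frac{26}{3} - \frac{5 s}{3}$)
$\frac{1}{Z{\left(105 \right)} + M} = \frac{1}{\left(\frac{26}{3} - 175\right) + \frac{16887}{2}} = \frac{1}{- \frac{499}{3} + \frac{16887}{2}} = \frac{1}{\frac{49663}{6}} = \frac{6}{49663}$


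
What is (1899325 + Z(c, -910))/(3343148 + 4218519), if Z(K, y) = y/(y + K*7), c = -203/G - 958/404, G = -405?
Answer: 20490477640225/81577448917763 ≈ 0.25118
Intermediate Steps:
c = -152989/81810 (c = -203/(-405) - 958/404 = -203*(-1/405) - 958*1/404 = 203/405 - 479/202 = -152989/81810 ≈ -1.8701)
Z(K, y) = y/(y + 7*K)
(1899325 + Z(c, -910))/(3343148 + 4218519) = (1899325 - 910/(-910 + 7*(-152989/81810)))/(3343148 + 4218519) = (1899325 - 910/(-910 - 1070923/81810))/7561667 = (1899325 - 910/(-75518023/81810))*(1/7561667) = (1899325 - 910*(-81810/75518023))*(1/7561667) = (1899325 + 10635300/10788289)*(1/7561667) = (20490477640225/10788289)*(1/7561667) = 20490477640225/81577448917763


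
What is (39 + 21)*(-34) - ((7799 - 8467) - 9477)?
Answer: 8105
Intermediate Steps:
(39 + 21)*(-34) - ((7799 - 8467) - 9477) = 60*(-34) - (-668 - 9477) = -2040 - 1*(-10145) = -2040 + 10145 = 8105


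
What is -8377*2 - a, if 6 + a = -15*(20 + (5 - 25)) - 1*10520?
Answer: -6228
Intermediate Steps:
a = -10526 (a = -6 + (-15*(20 + (5 - 25)) - 1*10520) = -6 + (-15*(20 - 20) - 10520) = -6 + (-15*0 - 10520) = -6 + (0 - 10520) = -6 - 10520 = -10526)
-8377*2 - a = -8377*2 - 1*(-10526) = -16754 + 10526 = -6228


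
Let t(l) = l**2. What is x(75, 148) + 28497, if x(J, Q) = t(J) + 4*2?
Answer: 34130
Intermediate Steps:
x(J, Q) = 8 + J**2 (x(J, Q) = J**2 + 4*2 = J**2 + 8 = 8 + J**2)
x(75, 148) + 28497 = (8 + 75**2) + 28497 = (8 + 5625) + 28497 = 5633 + 28497 = 34130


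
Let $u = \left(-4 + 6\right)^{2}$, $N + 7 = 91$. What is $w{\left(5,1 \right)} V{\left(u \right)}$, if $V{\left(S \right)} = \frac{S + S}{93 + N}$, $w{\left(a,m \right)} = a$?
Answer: $\frac{40}{177} \approx 0.22599$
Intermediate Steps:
$N = 84$ ($N = -7 + 91 = 84$)
$u = 4$ ($u = 2^{2} = 4$)
$V{\left(S \right)} = \frac{2 S}{177}$ ($V{\left(S \right)} = \frac{S + S}{93 + 84} = \frac{2 S}{177}$)
$w{\left(5,1 \right)} V{\left(u \right)} = 5 \cdot \frac{2}{177} \cdot 4 = 5 \cdot \frac{8}{177} = \frac{40}{177}$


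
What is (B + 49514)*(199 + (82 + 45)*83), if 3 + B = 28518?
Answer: 838031460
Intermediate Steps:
B = 28515 (B = -3 + 28518 = 28515)
(B + 49514)*(199 + (82 + 45)*83) = (28515 + 49514)*(199 + (82 + 45)*83) = 78029*(199 + 127*83) = 78029*(199 + 10541) = 78029*10740 = 838031460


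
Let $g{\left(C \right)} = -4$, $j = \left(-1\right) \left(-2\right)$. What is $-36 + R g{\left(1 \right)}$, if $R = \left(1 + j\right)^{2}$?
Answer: $-72$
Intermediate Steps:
$j = 2$
$R = 9$ ($R = \left(1 + 2\right)^{2} = 3^{2} = 9$)
$-36 + R g{\left(1 \right)} = -36 + 9 \left(-4\right) = -36 - 36 = -72$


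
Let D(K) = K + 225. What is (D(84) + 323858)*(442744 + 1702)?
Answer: 144074726482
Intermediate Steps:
D(K) = 225 + K
(D(84) + 323858)*(442744 + 1702) = ((225 + 84) + 323858)*(442744 + 1702) = (309 + 323858)*444446 = 324167*444446 = 144074726482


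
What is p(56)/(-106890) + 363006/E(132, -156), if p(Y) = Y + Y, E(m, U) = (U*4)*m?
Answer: -154011653/34937760 ≈ -4.4082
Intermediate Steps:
E(m, U) = 4*U*m (E(m, U) = (4*U)*m = 4*U*m)
p(Y) = 2*Y
p(56)/(-106890) + 363006/E(132, -156) = (2*56)/(-106890) + 363006/((4*(-156)*132)) = 112*(-1/106890) + 363006/(-82368) = -8/7635 + 363006*(-1/82368) = -8/7635 - 20167/4576 = -154011653/34937760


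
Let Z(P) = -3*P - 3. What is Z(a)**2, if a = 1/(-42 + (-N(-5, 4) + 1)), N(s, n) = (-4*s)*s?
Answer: 32400/3481 ≈ 9.3077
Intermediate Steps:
N(s, n) = -4*s**2
a = 1/59 (a = 1/(-42 + (-(-4)*(-5)**2 + 1)) = 1/(-42 + (-(-4)*25 + 1)) = 1/(-42 + (-1*(-100) + 1)) = 1/(-42 + (100 + 1)) = 1/(-42 + 101) = 1/59 ≈ 0.016949)
Z(P) = -3 - 3*P
Z(a)**2 = (-3 - 3*1/59)**2 = (-3 - 3/59)**2 = (-180/59)**2 = 32400/3481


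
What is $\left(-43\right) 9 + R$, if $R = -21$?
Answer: $-408$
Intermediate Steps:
$\left(-43\right) 9 + R = \left(-43\right) 9 - 21 = -387 - 21 = -408$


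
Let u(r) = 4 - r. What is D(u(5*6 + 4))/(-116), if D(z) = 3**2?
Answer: -9/116 ≈ -0.077586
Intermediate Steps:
D(z) = 9
D(u(5*6 + 4))/(-116) = 9/(-116) = 9*(-1/116) = -9/116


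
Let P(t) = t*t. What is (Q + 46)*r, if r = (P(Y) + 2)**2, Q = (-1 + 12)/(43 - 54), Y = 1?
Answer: 405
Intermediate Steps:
P(t) = t**2
Q = -1 (Q = 11/(-11) = 11*(-1/11) = -1)
r = 9 (r = (1**2 + 2)**2 = (1 + 2)**2 = 3**2 = 9)
(Q + 46)*r = (-1 + 46)*9 = 45*9 = 405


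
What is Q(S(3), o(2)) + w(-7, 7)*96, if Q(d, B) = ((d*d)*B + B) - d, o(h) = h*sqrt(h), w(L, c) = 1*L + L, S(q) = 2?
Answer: -1346 + 10*sqrt(2) ≈ -1331.9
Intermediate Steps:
w(L, c) = 2*L (w(L, c) = L + L = 2*L)
o(h) = h**(3/2)
Q(d, B) = B - d + B*d**2 (Q(d, B) = (d**2*B + B) - d = (B*d**2 + B) - d = (B + B*d**2) - d = B - d + B*d**2)
Q(S(3), o(2)) + w(-7, 7)*96 = (2**(3/2) - 1*2 + 2**(3/2)*2**2) + (2*(-7))*96 = (2*sqrt(2) - 2 + (2*sqrt(2))*4) - 14*96 = (2*sqrt(2) - 2 + 8*sqrt(2)) - 1344 = (-2 + 10*sqrt(2)) - 1344 = -1346 + 10*sqrt(2)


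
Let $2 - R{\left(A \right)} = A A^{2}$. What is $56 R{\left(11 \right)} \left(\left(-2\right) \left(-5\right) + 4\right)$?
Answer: $-1041936$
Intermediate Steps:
$R{\left(A \right)} = 2 - A^{3}$ ($R{\left(A \right)} = 2 - A A^{2} = 2 - A^{3}$)
$56 R{\left(11 \right)} \left(\left(-2\right) \left(-5\right) + 4\right) = 56 \left(2 - 11^{3}\right) \left(\left(-2\right) \left(-5\right) + 4\right) = 56 \left(2 - 1331\right) \left(10 + 4\right) = 56 \left(2 - 1331\right) 14 = 56 \left(-1329\right) 14 = \left(-74424\right) 14 = -1041936$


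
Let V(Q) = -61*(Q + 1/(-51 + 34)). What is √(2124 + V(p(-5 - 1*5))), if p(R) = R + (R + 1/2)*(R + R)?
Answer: I*√2558347/17 ≈ 94.087*I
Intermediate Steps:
p(R) = R + 2*R*(½ + R) (p(R) = R + (R + ½)*(2*R) = R + (½ + R)*(2*R) = R + 2*R*(½ + R))
V(Q) = 61/17 - 61*Q (V(Q) = -61*(Q + 1/(-17)) = -61*(Q - 1/17) = -61*(-1/17 + Q) = 61/17 - 61*Q)
√(2124 + V(p(-5 - 1*5))) = √(2124 + (61/17 - 122*(-5 - 1*5)*(1 + (-5 - 1*5)))) = √(2124 + (61/17 - 122*(-5 - 5)*(1 + (-5 - 5)))) = √(2124 + (61/17 - 122*(-10)*(1 - 10))) = √(2124 + (61/17 - 122*(-10)*(-9))) = √(2124 + (61/17 - 61*180)) = √(2124 + (61/17 - 10980)) = √(2124 - 186599/17) = √(-150491/17) = I*√2558347/17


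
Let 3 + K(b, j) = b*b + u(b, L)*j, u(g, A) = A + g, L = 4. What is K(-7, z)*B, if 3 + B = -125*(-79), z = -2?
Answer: 513344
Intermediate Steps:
K(b, j) = -3 + b² + j*(4 + b) (K(b, j) = -3 + (b*b + (4 + b)*j) = -3 + (b² + j*(4 + b)) = -3 + b² + j*(4 + b))
B = 9872 (B = -3 - 125*(-79) = -3 + 9875 = 9872)
K(-7, z)*B = (-3 + (-7)² - 2*(4 - 7))*9872 = (-3 + 49 - 2*(-3))*9872 = (-3 + 49 + 6)*9872 = 52*9872 = 513344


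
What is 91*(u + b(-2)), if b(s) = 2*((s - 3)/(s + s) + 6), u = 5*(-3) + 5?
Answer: 819/2 ≈ 409.50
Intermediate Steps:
u = -10 (u = -15 + 5 = -10)
b(s) = 12 + (-3 + s)/s (b(s) = 2*((-3 + s)/((2*s)) + 6) = 2*((-3 + s)*(1/(2*s)) + 6) = 2*((-3 + s)/(2*s) + 6) = 2*(6 + (-3 + s)/(2*s)) = 12 + (-3 + s)/s)
91*(u + b(-2)) = 91*(-10 + (13 - 3/(-2))) = 91*(-10 + (13 - 3*(-½))) = 91*(-10 + (13 + 3/2)) = 91*(-10 + 29/2) = 91*(9/2) = 819/2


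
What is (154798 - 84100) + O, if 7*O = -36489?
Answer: 458397/7 ≈ 65485.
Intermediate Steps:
O = -36489/7 (O = (1/7)*(-36489) = -36489/7 ≈ -5212.7)
(154798 - 84100) + O = (154798 - 84100) - 36489/7 = 70698 - 36489/7 = 458397/7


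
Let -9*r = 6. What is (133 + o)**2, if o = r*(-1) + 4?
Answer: 170569/9 ≈ 18952.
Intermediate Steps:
r = -2/3 (r = -1/9*6 = -2/3 ≈ -0.66667)
o = 14/3 (o = -2/3*(-1) + 4 = 2/3 + 4 = 14/3 ≈ 4.6667)
(133 + o)**2 = (133 + 14/3)**2 = (413/3)**2 = 170569/9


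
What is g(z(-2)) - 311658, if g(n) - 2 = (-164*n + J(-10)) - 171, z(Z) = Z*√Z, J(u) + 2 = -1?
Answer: -311830 + 328*I*√2 ≈ -3.1183e+5 + 463.86*I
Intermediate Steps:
J(u) = -3 (J(u) = -2 - 1 = -3)
z(Z) = Z^(3/2)
g(n) = -172 - 164*n (g(n) = 2 + ((-164*n - 3) - 171) = 2 + ((-3 - 164*n) - 171) = 2 + (-174 - 164*n) = -172 - 164*n)
g(z(-2)) - 311658 = (-172 - (-328)*I*√2) - 311658 = (-172 + 328*I*√2) - 311658 = -311830 + 328*I*√2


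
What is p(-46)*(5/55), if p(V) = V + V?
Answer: -92/11 ≈ -8.3636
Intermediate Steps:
p(V) = 2*V
p(-46)*(5/55) = (2*(-46))*(5/55) = -460/55 = -92*1/11 = -92/11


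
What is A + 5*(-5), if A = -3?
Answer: -28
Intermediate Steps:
A + 5*(-5) = -3 + 5*(-5) = -3 - 25 = -28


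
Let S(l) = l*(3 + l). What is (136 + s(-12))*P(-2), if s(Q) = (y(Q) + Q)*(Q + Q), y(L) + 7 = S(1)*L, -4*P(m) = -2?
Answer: 872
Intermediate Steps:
P(m) = 1/2 (P(m) = -1/4*(-2) = 1/2)
y(L) = -7 + 4*L (y(L) = -7 + (1*(3 + 1))*L = -7 + (1*4)*L = -7 + 4*L)
s(Q) = 2*Q*(-7 + 5*Q) (s(Q) = ((-7 + 4*Q) + Q)*(Q + Q) = (-7 + 5*Q)*(2*Q) = 2*Q*(-7 + 5*Q))
(136 + s(-12))*P(-2) = (136 + 2*(-12)*(-7 + 5*(-12)))*(1/2) = (136 + 2*(-12)*(-7 - 60))*(1/2) = (136 + 2*(-12)*(-67))*(1/2) = (136 + 1608)*(1/2) = 1744*(1/2) = 872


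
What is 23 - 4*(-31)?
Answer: 147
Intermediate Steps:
23 - 4*(-31) = 23 + 124 = 147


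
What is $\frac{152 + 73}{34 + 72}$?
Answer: $\frac{225}{106} \approx 2.1226$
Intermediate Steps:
$\frac{152 + 73}{34 + 72} = \frac{225}{106}$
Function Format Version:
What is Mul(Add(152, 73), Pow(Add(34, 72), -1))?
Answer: Rational(225, 106) ≈ 2.1226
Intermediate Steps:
Mul(Add(152, 73), Pow(Add(34, 72), -1)) = Mul(225, Pow(106, -1)) = Mul(225, Rational(1, 106)) = Rational(225, 106)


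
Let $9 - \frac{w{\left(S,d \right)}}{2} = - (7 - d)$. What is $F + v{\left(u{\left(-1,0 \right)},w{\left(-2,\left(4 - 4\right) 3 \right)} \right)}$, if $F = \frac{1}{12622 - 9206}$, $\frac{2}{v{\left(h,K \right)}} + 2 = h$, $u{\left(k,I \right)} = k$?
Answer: $- \frac{6829}{10248} \approx -0.66637$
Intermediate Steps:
$w{\left(S,d \right)} = 32 - 2 d$ ($w{\left(S,d \right)} = 18 - 2 \left(- (7 - d)\right) = 18 - 2 \left(-7 + d\right) = 18 - \left(-14 + 2 d\right) = 32 - 2 d$)
$v{\left(h,K \right)} = \frac{2}{-2 + h}$
$F = \frac{1}{3416} \approx 0.00029274$
$F + v{\left(u{\left(-1,0 \right)},w{\left(-2,\left(4 - 4\right) 3 \right)} \right)} = \frac{1}{3416} + \frac{2}{-2 - 1} = \frac{1}{3416} + \frac{2}{-3} = \frac{1}{3416} + 2 \left(- \frac{1}{3}\right) = \frac{1}{3416} - \frac{2}{3} = - \frac{6829}{10248}$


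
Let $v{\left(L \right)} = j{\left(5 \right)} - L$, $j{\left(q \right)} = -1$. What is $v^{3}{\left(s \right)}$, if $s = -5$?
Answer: $64$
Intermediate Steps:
$v{\left(L \right)} = -1 - L$
$v^{3}{\left(s \right)} = \left(-1 - -5\right)^{3} = \left(-1 + 5\right)^{3} = 4^{3} = 64$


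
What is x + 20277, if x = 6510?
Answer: 26787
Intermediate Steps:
x + 20277 = 6510 + 20277 = 26787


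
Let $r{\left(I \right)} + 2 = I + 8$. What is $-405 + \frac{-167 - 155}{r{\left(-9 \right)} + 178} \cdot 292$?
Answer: $- \frac{23557}{25} \approx -942.28$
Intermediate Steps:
$r{\left(I \right)} = 6 + I$ ($r{\left(I \right)} = -2 + \left(I + 8\right) = -2 + \left(8 + I\right) = 6 + I$)
$-405 + \frac{-167 - 155}{r{\left(-9 \right)} + 178} \cdot 292 = -405 + \frac{-167 - 155}{\left(6 - 9\right) + 178} \cdot 292 = -405 + - \frac{322}{-3 + 178} \cdot 292 = -405 + - \frac{322}{175} \cdot 292 = -405 + \left(-322\right) \frac{1}{175} \cdot 292 = -405 - \frac{13432}{25} = - \frac{23557}{25}$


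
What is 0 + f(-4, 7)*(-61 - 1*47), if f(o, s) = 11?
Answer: -1188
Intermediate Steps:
0 + f(-4, 7)*(-61 - 1*47) = 0 + 11*(-61 - 1*47) = 0 + 11*(-61 - 47) = 0 + 11*(-108) = 0 - 1188 = -1188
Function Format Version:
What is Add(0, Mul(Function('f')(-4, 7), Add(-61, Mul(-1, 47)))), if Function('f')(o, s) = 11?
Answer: -1188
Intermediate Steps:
Add(0, Mul(Function('f')(-4, 7), Add(-61, Mul(-1, 47)))) = Add(0, Mul(11, Add(-61, Mul(-1, 47)))) = Add(0, Mul(11, Add(-61, -47))) = Add(0, Mul(11, -108)) = Add(0, -1188) = -1188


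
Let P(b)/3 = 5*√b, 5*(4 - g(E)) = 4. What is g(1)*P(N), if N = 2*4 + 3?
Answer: 48*√11 ≈ 159.20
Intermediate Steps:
g(E) = 16/5 (g(E) = 4 - ⅕*4 = 4 - ⅘ = 16/5)
N = 11 (N = 8 + 3 = 11)
P(b) = 15*√b (P(b) = 3*(5*√b) = 15*√b)
g(1)*P(N) = 16*(15*√11)/5 = 48*√11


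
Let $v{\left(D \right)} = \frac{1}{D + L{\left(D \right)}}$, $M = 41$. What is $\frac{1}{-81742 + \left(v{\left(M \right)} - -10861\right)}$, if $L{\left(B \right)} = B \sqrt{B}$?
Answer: $- \frac{4766038481}{337821576477881} - \frac{41 \sqrt{41}}{337821576477881} \approx -1.4108 \cdot 10^{-5}$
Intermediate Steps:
$L{\left(B \right)} = B^{\frac{3}{2}}$
$v{\left(D \right)} = \frac{1}{D + D^{\frac{3}{2}}}$
$\frac{1}{-81742 + \left(v{\left(M \right)} - -10861\right)} = \frac{1}{-81742 + \left(\frac{1}{41 + 41^{\frac{3}{2}}} - -10861\right)} = \frac{1}{-81742 + \left(\frac{1}{41 + 41 \sqrt{41}} + 10861\right)} = \frac{1}{-81742 + \left(10861 + \frac{1}{41 + 41 \sqrt{41}}\right)} = \frac{1}{-70881 + \frac{1}{41 + 41 \sqrt{41}}}$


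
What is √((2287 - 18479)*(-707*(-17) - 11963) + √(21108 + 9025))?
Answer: √(-906752 + √30133) ≈ 952.14*I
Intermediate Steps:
√((2287 - 18479)*(-707*(-17) - 11963) + √(21108 + 9025)) = √(-16192*(12019 - 11963) + √30133) = √(-16192*56 + √30133) = √(-906752 + √30133)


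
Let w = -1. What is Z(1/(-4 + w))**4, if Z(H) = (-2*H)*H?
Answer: 16/390625 ≈ 4.0960e-5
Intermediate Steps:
Z(H) = -2*H**2
Z(1/(-4 + w))**4 = (-2/(-4 - 1)**2)**4 = (-2*(1/(-5))**2)**4 = (-2*(-1/5)**2)**4 = (-2*1/25)**4 = (-2/25)**4 = 16/390625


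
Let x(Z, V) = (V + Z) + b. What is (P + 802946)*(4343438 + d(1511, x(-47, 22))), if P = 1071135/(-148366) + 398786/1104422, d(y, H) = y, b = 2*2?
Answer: 16813488560810447324553/4819372778 ≈ 3.4887e+12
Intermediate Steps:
b = 4
x(Z, V) = 4 + V + Z (x(Z, V) = (V + Z) + 4 = 4 + V + Z)
P = -33053493391/4819372778 (P = 1071135*(-1/148366) + 398786*(1/1104422) = -1071135/148366 + 11729/32483 = -33053493391/4819372778 ≈ -6.8585)
(P + 802946)*(4343438 + d(1511, x(-47, 22))) = (-33053493391/4819372778 + 802946)*(4343438 + 1511) = (3869663041110597/4819372778)*4344949 = 16813488560810447324553/4819372778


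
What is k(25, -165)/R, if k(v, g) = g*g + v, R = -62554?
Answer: -13625/31277 ≈ -0.43562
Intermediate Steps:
k(v, g) = v + g**2 (k(v, g) = g**2 + v = v + g**2)
k(25, -165)/R = (25 + (-165)**2)/(-62554) = (25 + 27225)*(-1/62554) = 27250*(-1/62554) = -13625/31277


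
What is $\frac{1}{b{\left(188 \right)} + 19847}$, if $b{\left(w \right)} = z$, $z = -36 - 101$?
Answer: $\frac{1}{19710} \approx 5.0736 \cdot 10^{-5}$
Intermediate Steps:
$z = -137$ ($z = -36 - 101 = -137$)
$b{\left(w \right)} = -137$
$\frac{1}{b{\left(188 \right)} + 19847} = \frac{1}{-137 + 19847} = \frac{1}{19710}$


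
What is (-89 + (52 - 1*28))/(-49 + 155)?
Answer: -65/106 ≈ -0.61321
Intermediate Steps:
(-89 + (52 - 1*28))/(-49 + 155) = (-89 + (52 - 28))/106 = (-89 + 24)*(1/106) = -65*1/106 = -65/106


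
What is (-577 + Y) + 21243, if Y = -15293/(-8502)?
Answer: 175717625/8502 ≈ 20668.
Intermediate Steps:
Y = 15293/8502 (Y = -15293*(-1/8502) = 15293/8502 ≈ 1.7988)
(-577 + Y) + 21243 = (-577 + 15293/8502) + 21243 = -4890361/8502 + 21243 = 175717625/8502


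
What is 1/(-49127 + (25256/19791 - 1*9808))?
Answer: -19791/1166357329 ≈ -1.6968e-5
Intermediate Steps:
1/(-49127 + (25256/19791 - 1*9808)) = 1/(-49127 + (25256*(1/19791) - 9808)) = 1/(-49127 + (25256/19791 - 9808)) = 1/(-49127 - 194084872/19791) = 1/(-1166357329/19791) = -19791/1166357329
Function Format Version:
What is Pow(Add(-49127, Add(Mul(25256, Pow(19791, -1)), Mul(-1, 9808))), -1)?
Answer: Rational(-19791, 1166357329) ≈ -1.6968e-5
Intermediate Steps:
Pow(Add(-49127, Add(Mul(25256, Pow(19791, -1)), Mul(-1, 9808))), -1) = Pow(Add(-49127, Add(Mul(25256, Rational(1, 19791)), -9808)), -1) = Pow(Add(-49127, Add(Rational(25256, 19791), -9808)), -1) = Pow(Add(-49127, Rational(-194084872, 19791)), -1) = Pow(Rational(-1166357329, 19791), -1) = Rational(-19791, 1166357329)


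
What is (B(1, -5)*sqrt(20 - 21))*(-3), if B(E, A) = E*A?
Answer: 15*I ≈ 15.0*I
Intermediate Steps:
B(E, A) = A*E
(B(1, -5)*sqrt(20 - 21))*(-3) = ((-5*1)*sqrt(20 - 21))*(-3) = -5*I*(-3) = 15*I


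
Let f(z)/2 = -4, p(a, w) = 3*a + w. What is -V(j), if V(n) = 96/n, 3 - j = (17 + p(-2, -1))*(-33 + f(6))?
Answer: -96/413 ≈ -0.23245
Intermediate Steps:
p(a, w) = w + 3*a
f(z) = -8 (f(z) = 2*(-4) = -8)
j = 413 (j = 3 - (17 + (-1 + 3*(-2)))*(-33 - 8) = 3 - (17 + (-1 - 6))*(-41) = 3 - (17 - 7)*(-41) = 3 - 10*(-41) = 3 - 1*(-410) = 3 + 410 = 413)
-V(j) = -96/413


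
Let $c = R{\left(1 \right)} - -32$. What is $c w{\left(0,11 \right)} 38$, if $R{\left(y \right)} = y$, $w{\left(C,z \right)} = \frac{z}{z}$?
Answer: $1254$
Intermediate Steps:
$w{\left(C,z \right)} = 1$
$c = 33$ ($c = 1 - -32 = 1 + 32 = 33$)
$c w{\left(0,11 \right)} 38 = 33 \cdot 1 \cdot 38 = 33 \cdot 38 = 1254$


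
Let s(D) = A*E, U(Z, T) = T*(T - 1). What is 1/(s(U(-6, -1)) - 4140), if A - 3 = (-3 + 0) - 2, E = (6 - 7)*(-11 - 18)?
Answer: -1/4198 ≈ -0.00023821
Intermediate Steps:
E = 29 (E = -1*(-29) = 29)
A = -2 (A = 3 + ((-3 + 0) - 2) = 3 + (-3 - 2) = 3 - 5 = -2)
U(Z, T) = T*(-1 + T)
s(D) = -58 (s(D) = -2*29 = -58)
1/(s(U(-6, -1)) - 4140) = 1/(-58 - 4140) = 1/(-4198) = -1/4198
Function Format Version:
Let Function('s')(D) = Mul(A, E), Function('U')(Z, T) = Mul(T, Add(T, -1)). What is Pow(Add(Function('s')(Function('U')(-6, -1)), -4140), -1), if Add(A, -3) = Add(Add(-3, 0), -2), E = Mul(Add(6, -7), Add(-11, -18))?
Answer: Rational(-1, 4198) ≈ -0.00023821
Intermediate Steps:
E = 29 (E = Mul(-1, -29) = 29)
A = -2 (A = Add(3, Add(Add(-3, 0), -2)) = Add(3, Add(-3, -2)) = Add(3, -5) = -2)
Function('U')(Z, T) = Mul(T, Add(-1, T))
Function('s')(D) = -58 (Function('s')(D) = Mul(-2, 29) = -58)
Pow(Add(Function('s')(Function('U')(-6, -1)), -4140), -1) = Pow(Add(-58, -4140), -1) = Pow(-4198, -1) = Rational(-1, 4198)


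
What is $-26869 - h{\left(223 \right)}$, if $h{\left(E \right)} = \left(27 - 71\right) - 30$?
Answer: $-26795$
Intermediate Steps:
$h{\left(E \right)} = -74$ ($h{\left(E \right)} = -44 - 30 = -74$)
$-26869 - h{\left(223 \right)} = -26869 - -74 = -26869 + 74 = -26795$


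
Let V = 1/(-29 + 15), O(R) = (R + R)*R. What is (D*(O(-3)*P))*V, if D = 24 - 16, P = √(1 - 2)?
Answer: -72*I/7 ≈ -10.286*I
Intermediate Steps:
O(R) = 2*R² (O(R) = (2*R)*R = 2*R²)
V = -1/14 (V = 1/(-14) = -1/14 ≈ -0.071429)
P = I (P = √(-1) = I ≈ 1.0*I)
D = 8
(D*(O(-3)*P))*V = (8*((2*(-3)²)*I))*(-1/14) = (8*((2*9)*I))*(-1/14) = (8*(18*I))*(-1/14) = (144*I)*(-1/14) = -72*I/7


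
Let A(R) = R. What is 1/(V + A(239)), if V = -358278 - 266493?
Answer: -1/624532 ≈ -1.6012e-6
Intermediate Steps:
V = -624771
1/(V + A(239)) = 1/(-624771 + 239) = 1/(-624532) = -1/624532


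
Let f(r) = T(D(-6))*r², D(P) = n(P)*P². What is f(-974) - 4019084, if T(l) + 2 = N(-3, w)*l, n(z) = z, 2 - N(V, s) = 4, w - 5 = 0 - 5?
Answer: 403911596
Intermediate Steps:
w = 0 (w = 5 + (0 - 5) = 5 - 5 = 0)
N(V, s) = -2 (N(V, s) = 2 - 1*4 = 2 - 4 = -2)
D(P) = P³ (D(P) = P*P² = P³)
T(l) = -2 - 2*l
f(r) = 430*r² (f(r) = (-2 - 2*(-6)³)*r² = (-2 - 2*(-216))*r² = (-2 + 432)*r² = 430*r²)
f(-974) - 4019084 = 430*(-974)² - 4019084 = 430*948676 - 4019084 = 407930680 - 4019084 = 403911596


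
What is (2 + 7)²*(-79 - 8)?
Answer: -7047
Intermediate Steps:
(2 + 7)²*(-79 - 8) = 9²*(-87) = 81*(-87) = -7047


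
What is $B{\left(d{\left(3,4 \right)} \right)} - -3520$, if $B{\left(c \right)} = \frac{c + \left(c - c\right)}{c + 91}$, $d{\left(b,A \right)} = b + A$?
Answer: $\frac{49281}{14} \approx 3520.1$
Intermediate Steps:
$d{\left(b,A \right)} = A + b$
$B{\left(c \right)} = \frac{c}{91 + c}$ ($B{\left(c \right)} = \frac{c + 0}{91 + c} = \frac{c}{91 + c}$)
$B{\left(d{\left(3,4 \right)} \right)} - -3520 = \frac{4 + 3}{91 + \left(4 + 3\right)} - -3520 = \frac{7}{91 + 7} + 3520 = \frac{7}{98} + 3520 = 7 \cdot \frac{1}{98} + 3520 = \frac{1}{14} + 3520 = \frac{49281}{14}$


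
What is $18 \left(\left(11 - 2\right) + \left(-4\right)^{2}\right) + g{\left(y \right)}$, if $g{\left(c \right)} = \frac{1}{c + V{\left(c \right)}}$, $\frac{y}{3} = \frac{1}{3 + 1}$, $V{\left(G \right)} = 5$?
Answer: $\frac{10354}{23} \approx 450.17$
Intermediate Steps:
$y = \frac{3}{4}$ ($y = \frac{3}{3 + 1} = \frac{3}{4} \approx 0.75$)
$g{\left(c \right)} = \frac{1}{5 + c}$ ($g{\left(c \right)} = \frac{1}{c + 5} = \frac{1}{5 + c}$)
$18 \left(\left(11 - 2\right) + \left(-4\right)^{2}\right) + g{\left(y \right)} = 18 \left(\left(11 - 2\right) + \left(-4\right)^{2}\right) + \frac{1}{5 + \frac{3}{4}} = 18 \left(9 + 16\right) + \frac{1}{\frac{23}{4}} = 18 \cdot 25 + \frac{4}{23} = 450 + \frac{4}{23} = \frac{10354}{23}$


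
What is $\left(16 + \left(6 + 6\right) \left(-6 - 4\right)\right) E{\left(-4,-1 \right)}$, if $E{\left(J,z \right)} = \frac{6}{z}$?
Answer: $624$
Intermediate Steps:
$\left(16 + \left(6 + 6\right) \left(-6 - 4\right)\right) E{\left(-4,-1 \right)} = \left(16 + \left(6 + 6\right) \left(-6 - 4\right)\right) \frac{6}{-1} = \left(16 + 12 \left(-10\right)\right) 6 \left(-1\right) = \left(16 - 120\right) \left(-6\right) = \left(-104\right) \left(-6\right) = 624$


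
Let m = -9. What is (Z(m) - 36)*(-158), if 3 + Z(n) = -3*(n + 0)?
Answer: 1896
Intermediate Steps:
Z(n) = -3 - 3*n (Z(n) = -3 - 3*(n + 0) = -3 - 3*n)
(Z(m) - 36)*(-158) = ((-3 - 3*(-9)) - 36)*(-158) = ((-3 + 27) - 36)*(-158) = (24 - 36)*(-158) = -12*(-158) = 1896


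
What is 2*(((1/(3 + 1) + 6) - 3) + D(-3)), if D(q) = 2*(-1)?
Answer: 5/2 ≈ 2.5000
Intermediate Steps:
D(q) = -2
2*(((1/(3 + 1) + 6) - 3) + D(-3)) = 2*(((1/(3 + 1) + 6) - 3) - 2) = 2*(((1/4 + 6) - 3) - 2) = 2*((25/4 - 3) - 2) = 2*(13/4 - 2) = 2*(5/4) = 5/2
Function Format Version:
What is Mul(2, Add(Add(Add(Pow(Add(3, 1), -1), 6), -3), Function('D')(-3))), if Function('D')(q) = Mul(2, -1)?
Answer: Rational(5, 2) ≈ 2.5000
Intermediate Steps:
Function('D')(q) = -2
Mul(2, Add(Add(Add(Pow(Add(3, 1), -1), 6), -3), Function('D')(-3))) = Mul(2, Add(Add(Add(Pow(Add(3, 1), -1), 6), -3), -2)) = Mul(2, Add(Add(Add(Pow(4, -1), 6), -3), -2)) = Mul(2, Add(Add(Add(Rational(1, 4), 6), -3), -2)) = Mul(2, Add(Add(Rational(25, 4), -3), -2)) = Mul(2, Add(Rational(13, 4), -2)) = Mul(2, Rational(5, 4)) = Rational(5, 2)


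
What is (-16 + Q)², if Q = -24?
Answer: 1600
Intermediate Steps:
(-16 + Q)² = (-16 - 24)² = (-40)² = 1600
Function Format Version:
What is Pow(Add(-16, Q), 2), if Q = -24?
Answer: 1600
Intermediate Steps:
Pow(Add(-16, Q), 2) = Pow(Add(-16, -24), 2) = Pow(-40, 2) = 1600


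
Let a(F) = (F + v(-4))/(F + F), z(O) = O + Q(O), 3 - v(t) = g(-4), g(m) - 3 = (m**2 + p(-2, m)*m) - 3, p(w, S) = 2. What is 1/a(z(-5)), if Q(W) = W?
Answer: 4/3 ≈ 1.3333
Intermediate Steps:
g(m) = m**2 + 2*m (g(m) = 3 + ((m**2 + 2*m) - 3) = 3 + (-3 + m**2 + 2*m) = m**2 + 2*m)
v(t) = -5 (v(t) = 3 - (-4)*(2 - 4) = 3 - (-4)*(-2) = 3 - 1*8 = 3 - 8 = -5)
z(O) = 2*O (z(O) = O + O = 2*O)
a(F) = (-5 + F)/(2*F) (a(F) = (F - 5)/(F + F) = (-5 + F)/((2*F)) = (-5 + F)*(1/(2*F)) = (-5 + F)/(2*F))
1/a(z(-5)) = 1/((-5 + 2*(-5))/(2*((2*(-5))))) = 1/((1/2)*(-5 - 10)/(-10)) = 1/((1/2)*(-1/10)*(-15)) = 1/(3/4) = 4/3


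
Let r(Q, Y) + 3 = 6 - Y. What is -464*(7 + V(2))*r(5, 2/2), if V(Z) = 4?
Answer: -10208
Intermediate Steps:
r(Q, Y) = 3 - Y (r(Q, Y) = -3 + (6 - Y) = 3 - Y)
-464*(7 + V(2))*r(5, 2/2) = -464*(7 + 4)*(3 - 2/2) = -5104*(3 - 2/2) = -5104*(3 - 1*1) = -5104*(3 - 1) = -5104*2 = -464*22 = -10208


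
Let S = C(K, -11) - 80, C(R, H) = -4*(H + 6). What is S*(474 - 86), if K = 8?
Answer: -23280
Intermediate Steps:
C(R, H) = -24 - 4*H (C(R, H) = -4*(6 + H) = -24 - 4*H)
S = -60 (S = (-24 - 4*(-11)) - 80 = (-24 + 44) - 80 = 20 - 80 = -60)
S*(474 - 86) = -60*(474 - 86) = -60*388 = -23280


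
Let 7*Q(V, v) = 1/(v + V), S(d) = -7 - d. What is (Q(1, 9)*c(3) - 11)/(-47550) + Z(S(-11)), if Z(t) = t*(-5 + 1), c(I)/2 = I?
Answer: -13313809/832125 ≈ -16.000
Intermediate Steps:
c(I) = 2*I
Q(V, v) = 1/(7*(V + v)) (Q(V, v) = 1/(7*(v + V)) = 1/(7*(V + v)))
Z(t) = -4*t (Z(t) = t*(-4) = -4*t)
(Q(1, 9)*c(3) - 11)/(-47550) + Z(S(-11)) = ((1/(7*(1 + 9)))*(2*3) - 11)/(-47550) - 4*(-7 - 1*(-11)) = (((⅐)/10)*6 - 11)*(-1/47550) - 4*(-7 + 11) = (((⅐)*(⅒))*6 - 11)*(-1/47550) - 4*4 = ((1/70)*6 - 11)*(-1/47550) - 16 = (3/35 - 11)*(-1/47550) - 16 = -382/35*(-1/47550) - 16 = 191/832125 - 16 = -13313809/832125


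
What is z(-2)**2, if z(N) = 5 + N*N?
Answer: 81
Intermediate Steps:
z(N) = 5 + N**2
z(-2)**2 = (5 + (-2)**2)**2 = (5 + 4)**2 = 9**2 = 81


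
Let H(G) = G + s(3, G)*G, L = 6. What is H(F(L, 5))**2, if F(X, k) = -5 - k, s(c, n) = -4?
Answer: 900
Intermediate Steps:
H(G) = -3*G (H(G) = G - 4*G = -3*G)
H(F(L, 5))**2 = (-3*(-5 - 1*5))**2 = (-3*(-5 - 5))**2 = (-3*(-10))**2 = 30**2 = 900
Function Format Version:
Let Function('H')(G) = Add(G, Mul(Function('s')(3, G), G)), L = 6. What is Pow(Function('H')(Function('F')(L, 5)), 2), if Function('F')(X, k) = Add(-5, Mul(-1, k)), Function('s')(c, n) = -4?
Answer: 900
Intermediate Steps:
Function('H')(G) = Mul(-3, G) (Function('H')(G) = Add(G, Mul(-4, G)) = Mul(-3, G))
Pow(Function('H')(Function('F')(L, 5)), 2) = Pow(Mul(-3, Add(-5, Mul(-1, 5))), 2) = Pow(Mul(-3, Add(-5, -5)), 2) = Pow(Mul(-3, -10), 2) = Pow(30, 2) = 900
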